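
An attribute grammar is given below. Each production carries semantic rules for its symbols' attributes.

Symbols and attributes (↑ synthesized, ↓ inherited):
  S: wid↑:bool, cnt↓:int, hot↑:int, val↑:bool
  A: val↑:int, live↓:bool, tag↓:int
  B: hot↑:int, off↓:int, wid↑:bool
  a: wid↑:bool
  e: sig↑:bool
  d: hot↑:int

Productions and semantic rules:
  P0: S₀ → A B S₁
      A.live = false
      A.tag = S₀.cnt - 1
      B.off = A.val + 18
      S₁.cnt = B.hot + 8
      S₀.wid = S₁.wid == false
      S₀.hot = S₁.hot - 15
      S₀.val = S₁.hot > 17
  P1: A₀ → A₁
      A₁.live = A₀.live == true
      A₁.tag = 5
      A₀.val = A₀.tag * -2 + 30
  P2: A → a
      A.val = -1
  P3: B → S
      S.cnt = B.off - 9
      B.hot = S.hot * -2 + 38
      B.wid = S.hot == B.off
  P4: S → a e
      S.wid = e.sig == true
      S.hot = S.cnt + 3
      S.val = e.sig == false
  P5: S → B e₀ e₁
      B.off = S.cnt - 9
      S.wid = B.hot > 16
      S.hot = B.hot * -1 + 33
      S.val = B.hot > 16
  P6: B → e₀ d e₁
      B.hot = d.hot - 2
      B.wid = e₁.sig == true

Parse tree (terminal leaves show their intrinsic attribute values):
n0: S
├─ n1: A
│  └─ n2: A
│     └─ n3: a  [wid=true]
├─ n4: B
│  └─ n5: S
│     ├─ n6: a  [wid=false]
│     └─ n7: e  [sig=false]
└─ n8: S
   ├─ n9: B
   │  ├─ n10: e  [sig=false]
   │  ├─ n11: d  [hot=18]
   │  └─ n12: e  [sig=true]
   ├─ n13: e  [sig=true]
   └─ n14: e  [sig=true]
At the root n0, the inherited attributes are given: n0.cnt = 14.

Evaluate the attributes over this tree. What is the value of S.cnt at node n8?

1. n0.cnt = 14  [given at root]
2. n1.live = false  [false]
3. n1.tag = 13  [S₀.cnt - 1]
4. n2.live = false  [A₀.live == true]
5. n2.tag = 5  [5]
6. n3.wid = true  [terminal]
7. n2.val = -1  [-1]
8. n1.val = 4  [A₀.tag * -2 + 30]
9. n4.off = 22  [A.val + 18]
10. n5.cnt = 13  [B.off - 9]
11. n6.wid = false  [terminal]
12. n7.sig = false  [terminal]
13. n5.wid = false  [e.sig == true]
14. n5.hot = 16  [S.cnt + 3]
15. n5.val = true  [e.sig == false]
16. n4.hot = 6  [S.hot * -2 + 38]
17. n4.wid = false  [S.hot == B.off]
18. n8.cnt = 14  [B.hot + 8]
19. n9.off = 5  [S.cnt - 9]
20. n10.sig = false  [terminal]
21. n11.hot = 18  [terminal]
22. n12.sig = true  [terminal]
23. n9.hot = 16  [d.hot - 2]
24. n9.wid = true  [e₁.sig == true]
25. n13.sig = true  [terminal]
26. n14.sig = true  [terminal]
27. n8.wid = false  [B.hot > 16]
28. n8.hot = 17  [B.hot * -1 + 33]
29. n8.val = false  [B.hot > 16]
30. n0.wid = true  [S₁.wid == false]
31. n0.hot = 2  [S₁.hot - 15]
32. n0.val = false  [S₁.hot > 17]

14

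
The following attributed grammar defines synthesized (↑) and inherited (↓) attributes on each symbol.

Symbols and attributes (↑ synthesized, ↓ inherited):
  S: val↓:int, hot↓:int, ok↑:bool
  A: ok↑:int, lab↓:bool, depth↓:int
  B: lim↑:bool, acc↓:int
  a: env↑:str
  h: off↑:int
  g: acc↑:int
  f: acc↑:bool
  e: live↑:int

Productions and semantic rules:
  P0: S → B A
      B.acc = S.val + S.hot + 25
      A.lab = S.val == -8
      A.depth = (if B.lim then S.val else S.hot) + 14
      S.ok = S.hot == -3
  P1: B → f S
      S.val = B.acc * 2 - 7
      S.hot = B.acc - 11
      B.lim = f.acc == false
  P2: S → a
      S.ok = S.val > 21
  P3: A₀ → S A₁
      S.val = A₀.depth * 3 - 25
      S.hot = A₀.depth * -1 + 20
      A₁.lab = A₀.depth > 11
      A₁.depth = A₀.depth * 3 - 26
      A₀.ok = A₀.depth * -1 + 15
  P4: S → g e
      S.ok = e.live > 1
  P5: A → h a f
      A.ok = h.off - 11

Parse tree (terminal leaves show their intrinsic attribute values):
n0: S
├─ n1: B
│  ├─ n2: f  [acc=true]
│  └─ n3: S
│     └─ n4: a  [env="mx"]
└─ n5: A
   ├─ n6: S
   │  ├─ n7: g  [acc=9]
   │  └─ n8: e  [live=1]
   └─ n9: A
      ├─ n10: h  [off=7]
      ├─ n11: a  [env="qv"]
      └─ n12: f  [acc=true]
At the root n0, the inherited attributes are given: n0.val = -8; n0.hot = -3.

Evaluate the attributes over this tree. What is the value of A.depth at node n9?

1. n0.val = -8  [given at root]
2. n0.hot = -3  [given at root]
3. n1.acc = 14  [S.val + S.hot + 25]
4. n2.acc = true  [terminal]
5. n3.val = 21  [B.acc * 2 - 7]
6. n3.hot = 3  [B.acc - 11]
7. n4.env = "mx"  [terminal]
8. n3.ok = false  [S.val > 21]
9. n1.lim = false  [f.acc == false]
10. n5.lab = true  [S.val == -8]
11. n5.depth = 11  [(if B.lim then S.val else S.hot) + 14]
12. n6.val = 8  [A₀.depth * 3 - 25]
13. n6.hot = 9  [A₀.depth * -1 + 20]
14. n7.acc = 9  [terminal]
15. n8.live = 1  [terminal]
16. n6.ok = false  [e.live > 1]
17. n9.lab = false  [A₀.depth > 11]
18. n9.depth = 7  [A₀.depth * 3 - 26]
19. n10.off = 7  [terminal]
20. n11.env = "qv"  [terminal]
21. n12.acc = true  [terminal]
22. n9.ok = -4  [h.off - 11]
23. n5.ok = 4  [A₀.depth * -1 + 15]
24. n0.ok = true  [S.hot == -3]

7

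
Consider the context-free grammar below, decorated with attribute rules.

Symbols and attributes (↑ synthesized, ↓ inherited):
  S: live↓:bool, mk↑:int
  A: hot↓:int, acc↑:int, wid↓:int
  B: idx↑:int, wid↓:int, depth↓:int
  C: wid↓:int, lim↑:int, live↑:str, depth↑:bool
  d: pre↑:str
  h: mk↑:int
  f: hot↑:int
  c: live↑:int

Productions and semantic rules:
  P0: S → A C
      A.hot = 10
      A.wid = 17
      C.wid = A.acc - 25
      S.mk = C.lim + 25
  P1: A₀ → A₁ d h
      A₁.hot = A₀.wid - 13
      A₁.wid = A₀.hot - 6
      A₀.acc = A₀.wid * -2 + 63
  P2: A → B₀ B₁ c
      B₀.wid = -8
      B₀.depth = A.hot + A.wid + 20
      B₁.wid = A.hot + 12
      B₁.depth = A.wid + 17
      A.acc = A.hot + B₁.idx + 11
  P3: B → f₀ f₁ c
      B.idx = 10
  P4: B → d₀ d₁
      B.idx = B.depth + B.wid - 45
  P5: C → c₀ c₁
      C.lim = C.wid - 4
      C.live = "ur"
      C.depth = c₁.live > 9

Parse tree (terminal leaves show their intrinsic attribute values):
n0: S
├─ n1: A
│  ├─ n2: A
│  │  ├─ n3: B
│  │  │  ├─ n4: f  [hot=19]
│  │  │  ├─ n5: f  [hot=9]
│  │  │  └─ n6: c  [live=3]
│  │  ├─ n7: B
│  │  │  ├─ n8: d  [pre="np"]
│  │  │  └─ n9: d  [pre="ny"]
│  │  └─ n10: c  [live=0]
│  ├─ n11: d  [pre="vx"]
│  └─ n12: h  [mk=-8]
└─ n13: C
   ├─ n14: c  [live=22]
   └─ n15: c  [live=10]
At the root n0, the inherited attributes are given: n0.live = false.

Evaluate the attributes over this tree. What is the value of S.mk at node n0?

25

1. n0.live = false  [given at root]
2. n1.hot = 10  [10]
3. n1.wid = 17  [17]
4. n2.hot = 4  [A₀.wid - 13]
5. n2.wid = 4  [A₀.hot - 6]
6. n3.wid = -8  [-8]
7. n3.depth = 28  [A.hot + A.wid + 20]
8. n4.hot = 19  [terminal]
9. n5.hot = 9  [terminal]
10. n6.live = 3  [terminal]
11. n3.idx = 10  [10]
12. n7.wid = 16  [A.hot + 12]
13. n7.depth = 21  [A.wid + 17]
14. n8.pre = "np"  [terminal]
15. n9.pre = "ny"  [terminal]
16. n7.idx = -8  [B.depth + B.wid - 45]
17. n10.live = 0  [terminal]
18. n2.acc = 7  [A.hot + B₁.idx + 11]
19. n11.pre = "vx"  [terminal]
20. n12.mk = -8  [terminal]
21. n1.acc = 29  [A₀.wid * -2 + 63]
22. n13.wid = 4  [A.acc - 25]
23. n14.live = 22  [terminal]
24. n15.live = 10  [terminal]
25. n13.lim = 0  [C.wid - 4]
26. n13.live = "ur"  ["ur"]
27. n13.depth = true  [c₁.live > 9]
28. n0.mk = 25  [C.lim + 25]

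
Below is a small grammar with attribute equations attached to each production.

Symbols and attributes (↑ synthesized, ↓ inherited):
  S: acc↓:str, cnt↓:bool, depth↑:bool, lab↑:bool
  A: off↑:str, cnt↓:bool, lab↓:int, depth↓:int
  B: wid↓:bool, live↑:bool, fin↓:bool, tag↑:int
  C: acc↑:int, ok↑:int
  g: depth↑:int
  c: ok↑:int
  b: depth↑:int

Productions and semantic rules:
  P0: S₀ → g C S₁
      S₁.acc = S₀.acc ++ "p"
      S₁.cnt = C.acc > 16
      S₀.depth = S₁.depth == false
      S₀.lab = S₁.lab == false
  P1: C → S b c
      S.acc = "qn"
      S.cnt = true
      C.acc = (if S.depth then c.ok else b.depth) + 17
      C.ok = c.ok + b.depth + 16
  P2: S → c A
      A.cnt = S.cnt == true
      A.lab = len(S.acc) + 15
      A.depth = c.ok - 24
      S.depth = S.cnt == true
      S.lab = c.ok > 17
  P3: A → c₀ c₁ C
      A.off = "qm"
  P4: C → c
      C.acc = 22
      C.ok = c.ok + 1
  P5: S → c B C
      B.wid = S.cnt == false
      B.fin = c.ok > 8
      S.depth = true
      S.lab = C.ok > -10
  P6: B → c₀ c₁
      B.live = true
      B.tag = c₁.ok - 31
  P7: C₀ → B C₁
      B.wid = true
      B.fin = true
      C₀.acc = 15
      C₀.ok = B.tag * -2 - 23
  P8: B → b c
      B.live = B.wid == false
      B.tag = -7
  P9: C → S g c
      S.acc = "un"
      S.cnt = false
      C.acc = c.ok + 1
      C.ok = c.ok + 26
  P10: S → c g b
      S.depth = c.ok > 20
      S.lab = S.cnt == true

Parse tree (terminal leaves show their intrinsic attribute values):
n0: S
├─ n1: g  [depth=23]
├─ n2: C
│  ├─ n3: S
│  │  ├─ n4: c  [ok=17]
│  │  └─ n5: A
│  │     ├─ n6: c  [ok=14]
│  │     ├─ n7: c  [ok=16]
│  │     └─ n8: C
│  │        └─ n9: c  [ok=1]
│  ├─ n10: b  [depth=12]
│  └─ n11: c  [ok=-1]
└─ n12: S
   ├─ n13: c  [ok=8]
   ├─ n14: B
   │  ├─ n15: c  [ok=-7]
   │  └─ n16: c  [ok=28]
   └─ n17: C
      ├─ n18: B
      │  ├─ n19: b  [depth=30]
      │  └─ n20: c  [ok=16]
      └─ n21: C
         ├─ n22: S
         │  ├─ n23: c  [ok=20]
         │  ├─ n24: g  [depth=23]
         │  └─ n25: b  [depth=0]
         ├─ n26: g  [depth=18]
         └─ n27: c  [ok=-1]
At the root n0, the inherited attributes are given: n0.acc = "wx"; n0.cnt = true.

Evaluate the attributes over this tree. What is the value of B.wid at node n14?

true

1. n0.acc = "wx"  [given at root]
2. n0.cnt = true  [given at root]
3. n1.depth = 23  [terminal]
4. n3.acc = "qn"  ["qn"]
5. n3.cnt = true  [true]
6. n4.ok = 17  [terminal]
7. n5.cnt = true  [S.cnt == true]
8. n5.lab = 17  [len(S.acc) + 15]
9. n5.depth = -7  [c.ok - 24]
10. n6.ok = 14  [terminal]
11. n7.ok = 16  [terminal]
12. n9.ok = 1  [terminal]
13. n8.acc = 22  [22]
14. n8.ok = 2  [c.ok + 1]
15. n5.off = "qm"  ["qm"]
16. n3.depth = true  [S.cnt == true]
17. n3.lab = false  [c.ok > 17]
18. n10.depth = 12  [terminal]
19. n11.ok = -1  [terminal]
20. n2.acc = 16  [(if S.depth then c.ok else b.depth) + 17]
21. n2.ok = 27  [c.ok + b.depth + 16]
22. n12.acc = "wxp"  [S₀.acc ++ "p"]
23. n12.cnt = false  [C.acc > 16]
24. n13.ok = 8  [terminal]
25. n14.wid = true  [S.cnt == false]
26. n14.fin = false  [c.ok > 8]
27. n15.ok = -7  [terminal]
28. n16.ok = 28  [terminal]
29. n14.live = true  [true]
30. n14.tag = -3  [c₁.ok - 31]
31. n18.wid = true  [true]
32. n18.fin = true  [true]
33. n19.depth = 30  [terminal]
34. n20.ok = 16  [terminal]
35. n18.live = false  [B.wid == false]
36. n18.tag = -7  [-7]
37. n22.acc = "un"  ["un"]
38. n22.cnt = false  [false]
39. n23.ok = 20  [terminal]
40. n24.depth = 23  [terminal]
41. n25.depth = 0  [terminal]
42. n22.depth = false  [c.ok > 20]
43. n22.lab = false  [S.cnt == true]
44. n26.depth = 18  [terminal]
45. n27.ok = -1  [terminal]
46. n21.acc = 0  [c.ok + 1]
47. n21.ok = 25  [c.ok + 26]
48. n17.acc = 15  [15]
49. n17.ok = -9  [B.tag * -2 - 23]
50. n12.depth = true  [true]
51. n12.lab = true  [C.ok > -10]
52. n0.depth = false  [S₁.depth == false]
53. n0.lab = false  [S₁.lab == false]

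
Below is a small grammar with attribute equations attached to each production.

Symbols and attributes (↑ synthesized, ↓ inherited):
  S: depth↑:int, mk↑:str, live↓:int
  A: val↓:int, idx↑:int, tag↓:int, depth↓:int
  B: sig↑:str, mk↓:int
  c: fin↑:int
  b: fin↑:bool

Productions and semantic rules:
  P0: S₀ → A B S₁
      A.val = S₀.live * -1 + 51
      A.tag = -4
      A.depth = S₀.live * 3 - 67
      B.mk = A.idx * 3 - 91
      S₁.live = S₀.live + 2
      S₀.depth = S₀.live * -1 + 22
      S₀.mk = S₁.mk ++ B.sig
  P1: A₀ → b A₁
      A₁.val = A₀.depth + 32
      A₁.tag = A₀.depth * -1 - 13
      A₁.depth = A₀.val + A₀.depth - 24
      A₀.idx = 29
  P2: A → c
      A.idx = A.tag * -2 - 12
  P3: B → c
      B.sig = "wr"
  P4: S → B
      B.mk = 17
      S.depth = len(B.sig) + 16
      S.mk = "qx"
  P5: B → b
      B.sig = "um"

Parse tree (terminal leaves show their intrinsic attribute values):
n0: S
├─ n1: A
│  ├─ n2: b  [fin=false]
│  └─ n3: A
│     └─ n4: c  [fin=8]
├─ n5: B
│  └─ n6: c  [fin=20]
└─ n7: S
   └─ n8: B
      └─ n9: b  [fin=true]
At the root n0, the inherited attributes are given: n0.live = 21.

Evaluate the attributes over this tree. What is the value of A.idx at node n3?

1. n0.live = 21  [given at root]
2. n1.val = 30  [S₀.live * -1 + 51]
3. n1.tag = -4  [-4]
4. n1.depth = -4  [S₀.live * 3 - 67]
5. n2.fin = false  [terminal]
6. n3.val = 28  [A₀.depth + 32]
7. n3.tag = -9  [A₀.depth * -1 - 13]
8. n3.depth = 2  [A₀.val + A₀.depth - 24]
9. n4.fin = 8  [terminal]
10. n3.idx = 6  [A.tag * -2 - 12]
11. n1.idx = 29  [29]
12. n5.mk = -4  [A.idx * 3 - 91]
13. n6.fin = 20  [terminal]
14. n5.sig = "wr"  ["wr"]
15. n7.live = 23  [S₀.live + 2]
16. n8.mk = 17  [17]
17. n9.fin = true  [terminal]
18. n8.sig = "um"  ["um"]
19. n7.depth = 18  [len(B.sig) + 16]
20. n7.mk = "qx"  ["qx"]
21. n0.depth = 1  [S₀.live * -1 + 22]
22. n0.mk = "qxwr"  [S₁.mk ++ B.sig]

6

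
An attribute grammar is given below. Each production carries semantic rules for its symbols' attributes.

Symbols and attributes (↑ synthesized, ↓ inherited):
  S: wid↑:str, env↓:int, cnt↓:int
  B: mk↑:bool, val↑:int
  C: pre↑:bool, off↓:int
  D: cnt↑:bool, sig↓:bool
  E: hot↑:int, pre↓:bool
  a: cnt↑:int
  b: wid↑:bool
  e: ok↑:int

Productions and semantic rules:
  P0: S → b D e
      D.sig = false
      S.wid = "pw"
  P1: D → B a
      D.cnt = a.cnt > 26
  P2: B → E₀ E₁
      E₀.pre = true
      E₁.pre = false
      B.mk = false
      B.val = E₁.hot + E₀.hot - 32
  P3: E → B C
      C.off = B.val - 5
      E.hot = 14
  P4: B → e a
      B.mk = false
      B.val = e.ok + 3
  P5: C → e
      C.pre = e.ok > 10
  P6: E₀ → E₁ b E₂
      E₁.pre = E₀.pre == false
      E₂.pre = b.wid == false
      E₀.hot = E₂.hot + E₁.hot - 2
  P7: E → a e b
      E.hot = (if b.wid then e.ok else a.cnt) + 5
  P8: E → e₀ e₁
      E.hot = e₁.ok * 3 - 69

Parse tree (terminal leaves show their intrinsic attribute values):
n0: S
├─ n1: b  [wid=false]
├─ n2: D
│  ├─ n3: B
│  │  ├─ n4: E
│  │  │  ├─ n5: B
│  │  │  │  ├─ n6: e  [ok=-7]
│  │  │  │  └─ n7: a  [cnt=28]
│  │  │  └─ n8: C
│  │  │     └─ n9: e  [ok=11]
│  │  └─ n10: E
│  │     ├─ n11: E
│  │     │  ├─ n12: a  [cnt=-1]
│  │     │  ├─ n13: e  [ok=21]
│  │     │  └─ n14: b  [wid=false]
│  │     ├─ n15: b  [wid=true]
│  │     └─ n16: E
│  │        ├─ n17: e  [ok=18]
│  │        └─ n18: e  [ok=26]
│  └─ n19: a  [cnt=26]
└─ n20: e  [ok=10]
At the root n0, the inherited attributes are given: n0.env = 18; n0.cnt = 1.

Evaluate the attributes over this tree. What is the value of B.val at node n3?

1. n0.env = 18  [given at root]
2. n0.cnt = 1  [given at root]
3. n1.wid = false  [terminal]
4. n2.sig = false  [false]
5. n4.pre = true  [true]
6. n6.ok = -7  [terminal]
7. n7.cnt = 28  [terminal]
8. n5.mk = false  [false]
9. n5.val = -4  [e.ok + 3]
10. n8.off = -9  [B.val - 5]
11. n9.ok = 11  [terminal]
12. n8.pre = true  [e.ok > 10]
13. n4.hot = 14  [14]
14. n10.pre = false  [false]
15. n11.pre = true  [E₀.pre == false]
16. n12.cnt = -1  [terminal]
17. n13.ok = 21  [terminal]
18. n14.wid = false  [terminal]
19. n11.hot = 4  [(if b.wid then e.ok else a.cnt) + 5]
20. n15.wid = true  [terminal]
21. n16.pre = false  [b.wid == false]
22. n17.ok = 18  [terminal]
23. n18.ok = 26  [terminal]
24. n16.hot = 9  [e₁.ok * 3 - 69]
25. n10.hot = 11  [E₂.hot + E₁.hot - 2]
26. n3.mk = false  [false]
27. n3.val = -7  [E₁.hot + E₀.hot - 32]
28. n19.cnt = 26  [terminal]
29. n2.cnt = false  [a.cnt > 26]
30. n20.ok = 10  [terminal]
31. n0.wid = "pw"  ["pw"]

-7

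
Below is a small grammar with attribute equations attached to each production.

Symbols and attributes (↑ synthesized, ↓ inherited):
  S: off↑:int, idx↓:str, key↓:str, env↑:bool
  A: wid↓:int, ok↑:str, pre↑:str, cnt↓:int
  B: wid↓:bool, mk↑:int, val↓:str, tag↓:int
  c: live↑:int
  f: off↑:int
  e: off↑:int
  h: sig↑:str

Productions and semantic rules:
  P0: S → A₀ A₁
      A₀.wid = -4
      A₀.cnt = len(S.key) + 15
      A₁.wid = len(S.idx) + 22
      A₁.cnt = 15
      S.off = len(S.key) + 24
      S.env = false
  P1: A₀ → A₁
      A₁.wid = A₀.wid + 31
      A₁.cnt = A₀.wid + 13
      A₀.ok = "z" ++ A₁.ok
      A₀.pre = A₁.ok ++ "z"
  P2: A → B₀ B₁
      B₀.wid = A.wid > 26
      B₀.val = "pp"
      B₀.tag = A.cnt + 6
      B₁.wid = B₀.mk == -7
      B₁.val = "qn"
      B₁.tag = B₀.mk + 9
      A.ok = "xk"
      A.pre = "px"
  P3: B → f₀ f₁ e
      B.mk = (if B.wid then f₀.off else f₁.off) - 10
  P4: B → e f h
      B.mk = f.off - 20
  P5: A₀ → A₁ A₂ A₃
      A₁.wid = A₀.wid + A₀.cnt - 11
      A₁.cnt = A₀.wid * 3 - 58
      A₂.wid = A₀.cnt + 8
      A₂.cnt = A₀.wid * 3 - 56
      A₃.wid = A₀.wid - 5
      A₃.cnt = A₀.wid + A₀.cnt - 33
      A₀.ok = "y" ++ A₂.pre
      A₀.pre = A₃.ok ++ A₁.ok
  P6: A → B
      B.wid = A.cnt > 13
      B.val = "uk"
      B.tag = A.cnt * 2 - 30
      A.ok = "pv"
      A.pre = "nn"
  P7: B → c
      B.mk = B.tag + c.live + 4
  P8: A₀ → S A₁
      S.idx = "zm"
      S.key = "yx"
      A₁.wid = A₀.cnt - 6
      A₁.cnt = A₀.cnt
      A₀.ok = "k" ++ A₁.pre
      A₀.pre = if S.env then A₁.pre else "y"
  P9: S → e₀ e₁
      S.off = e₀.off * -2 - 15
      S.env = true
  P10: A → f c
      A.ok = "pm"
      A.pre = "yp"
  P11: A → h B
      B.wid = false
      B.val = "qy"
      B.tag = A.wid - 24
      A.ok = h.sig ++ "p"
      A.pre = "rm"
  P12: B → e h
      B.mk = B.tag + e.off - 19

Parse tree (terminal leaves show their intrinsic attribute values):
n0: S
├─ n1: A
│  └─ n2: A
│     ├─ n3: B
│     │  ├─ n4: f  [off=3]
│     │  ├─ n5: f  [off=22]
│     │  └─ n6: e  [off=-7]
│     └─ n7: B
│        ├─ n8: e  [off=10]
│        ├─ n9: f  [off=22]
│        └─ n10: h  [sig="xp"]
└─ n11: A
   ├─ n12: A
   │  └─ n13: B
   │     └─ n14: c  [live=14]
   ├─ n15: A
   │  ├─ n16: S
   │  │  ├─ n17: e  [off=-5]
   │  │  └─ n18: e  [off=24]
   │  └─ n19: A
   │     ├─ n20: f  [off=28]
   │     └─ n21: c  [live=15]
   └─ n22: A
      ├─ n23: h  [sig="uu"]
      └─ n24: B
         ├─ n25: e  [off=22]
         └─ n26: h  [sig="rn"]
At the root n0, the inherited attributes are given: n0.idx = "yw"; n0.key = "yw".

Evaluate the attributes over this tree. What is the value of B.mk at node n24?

1. n0.idx = "yw"  [given at root]
2. n0.key = "yw"  [given at root]
3. n1.wid = -4  [-4]
4. n1.cnt = 17  [len(S.key) + 15]
5. n2.wid = 27  [A₀.wid + 31]
6. n2.cnt = 9  [A₀.wid + 13]
7. n3.wid = true  [A.wid > 26]
8. n3.val = "pp"  ["pp"]
9. n3.tag = 15  [A.cnt + 6]
10. n4.off = 3  [terminal]
11. n5.off = 22  [terminal]
12. n6.off = -7  [terminal]
13. n3.mk = -7  [(if B.wid then f₀.off else f₁.off) - 10]
14. n7.wid = true  [B₀.mk == -7]
15. n7.val = "qn"  ["qn"]
16. n7.tag = 2  [B₀.mk + 9]
17. n8.off = 10  [terminal]
18. n9.off = 22  [terminal]
19. n10.sig = "xp"  [terminal]
20. n7.mk = 2  [f.off - 20]
21. n2.ok = "xk"  ["xk"]
22. n2.pre = "px"  ["px"]
23. n1.ok = "zxk"  ["z" ++ A₁.ok]
24. n1.pre = "xkz"  [A₁.ok ++ "z"]
25. n11.wid = 24  [len(S.idx) + 22]
26. n11.cnt = 15  [15]
27. n12.wid = 28  [A₀.wid + A₀.cnt - 11]
28. n12.cnt = 14  [A₀.wid * 3 - 58]
29. n13.wid = true  [A.cnt > 13]
30. n13.val = "uk"  ["uk"]
31. n13.tag = -2  [A.cnt * 2 - 30]
32. n14.live = 14  [terminal]
33. n13.mk = 16  [B.tag + c.live + 4]
34. n12.ok = "pv"  ["pv"]
35. n12.pre = "nn"  ["nn"]
36. n15.wid = 23  [A₀.cnt + 8]
37. n15.cnt = 16  [A₀.wid * 3 - 56]
38. n16.idx = "zm"  ["zm"]
39. n16.key = "yx"  ["yx"]
40. n17.off = -5  [terminal]
41. n18.off = 24  [terminal]
42. n16.off = -5  [e₀.off * -2 - 15]
43. n16.env = true  [true]
44. n19.wid = 10  [A₀.cnt - 6]
45. n19.cnt = 16  [A₀.cnt]
46. n20.off = 28  [terminal]
47. n21.live = 15  [terminal]
48. n19.ok = "pm"  ["pm"]
49. n19.pre = "yp"  ["yp"]
50. n15.ok = "kyp"  ["k" ++ A₁.pre]
51. n15.pre = "yp"  [if S.env then A₁.pre else "y"]
52. n22.wid = 19  [A₀.wid - 5]
53. n22.cnt = 6  [A₀.wid + A₀.cnt - 33]
54. n23.sig = "uu"  [terminal]
55. n24.wid = false  [false]
56. n24.val = "qy"  ["qy"]
57. n24.tag = -5  [A.wid - 24]
58. n25.off = 22  [terminal]
59. n26.sig = "rn"  [terminal]
60. n24.mk = -2  [B.tag + e.off - 19]
61. n22.ok = "uup"  [h.sig ++ "p"]
62. n22.pre = "rm"  ["rm"]
63. n11.ok = "yyp"  ["y" ++ A₂.pre]
64. n11.pre = "uuppv"  [A₃.ok ++ A₁.ok]
65. n0.off = 26  [len(S.key) + 24]
66. n0.env = false  [false]

-2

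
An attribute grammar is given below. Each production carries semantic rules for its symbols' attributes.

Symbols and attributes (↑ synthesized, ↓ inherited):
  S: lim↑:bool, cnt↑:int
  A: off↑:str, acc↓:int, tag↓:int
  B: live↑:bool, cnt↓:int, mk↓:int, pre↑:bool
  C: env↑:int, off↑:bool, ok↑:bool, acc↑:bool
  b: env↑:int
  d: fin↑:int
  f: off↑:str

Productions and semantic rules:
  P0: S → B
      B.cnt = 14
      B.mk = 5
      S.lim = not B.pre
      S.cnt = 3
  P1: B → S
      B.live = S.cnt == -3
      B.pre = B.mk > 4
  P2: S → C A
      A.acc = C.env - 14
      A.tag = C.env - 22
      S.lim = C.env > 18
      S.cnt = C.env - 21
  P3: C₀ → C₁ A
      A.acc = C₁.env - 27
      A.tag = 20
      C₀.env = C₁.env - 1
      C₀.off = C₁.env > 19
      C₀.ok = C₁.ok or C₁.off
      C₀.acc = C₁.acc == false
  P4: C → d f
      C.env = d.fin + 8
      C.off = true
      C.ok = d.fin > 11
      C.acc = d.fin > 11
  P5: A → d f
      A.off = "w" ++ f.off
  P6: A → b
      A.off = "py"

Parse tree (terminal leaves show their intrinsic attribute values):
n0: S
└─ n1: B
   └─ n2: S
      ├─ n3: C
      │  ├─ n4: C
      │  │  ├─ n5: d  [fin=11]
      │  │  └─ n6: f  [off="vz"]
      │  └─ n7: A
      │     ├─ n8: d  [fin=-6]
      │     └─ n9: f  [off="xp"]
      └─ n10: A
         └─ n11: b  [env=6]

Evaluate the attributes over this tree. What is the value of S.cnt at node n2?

1. n1.cnt = 14  [14]
2. n1.mk = 5  [5]
3. n5.fin = 11  [terminal]
4. n6.off = "vz"  [terminal]
5. n4.env = 19  [d.fin + 8]
6. n4.off = true  [true]
7. n4.ok = false  [d.fin > 11]
8. n4.acc = false  [d.fin > 11]
9. n7.acc = -8  [C₁.env - 27]
10. n7.tag = 20  [20]
11. n8.fin = -6  [terminal]
12. n9.off = "xp"  [terminal]
13. n7.off = "wxp"  ["w" ++ f.off]
14. n3.env = 18  [C₁.env - 1]
15. n3.off = false  [C₁.env > 19]
16. n3.ok = true  [C₁.ok or C₁.off]
17. n3.acc = true  [C₁.acc == false]
18. n10.acc = 4  [C.env - 14]
19. n10.tag = -4  [C.env - 22]
20. n11.env = 6  [terminal]
21. n10.off = "py"  ["py"]
22. n2.lim = false  [C.env > 18]
23. n2.cnt = -3  [C.env - 21]
24. n1.live = true  [S.cnt == -3]
25. n1.pre = true  [B.mk > 4]
26. n0.lim = false  [not B.pre]
27. n0.cnt = 3  [3]

-3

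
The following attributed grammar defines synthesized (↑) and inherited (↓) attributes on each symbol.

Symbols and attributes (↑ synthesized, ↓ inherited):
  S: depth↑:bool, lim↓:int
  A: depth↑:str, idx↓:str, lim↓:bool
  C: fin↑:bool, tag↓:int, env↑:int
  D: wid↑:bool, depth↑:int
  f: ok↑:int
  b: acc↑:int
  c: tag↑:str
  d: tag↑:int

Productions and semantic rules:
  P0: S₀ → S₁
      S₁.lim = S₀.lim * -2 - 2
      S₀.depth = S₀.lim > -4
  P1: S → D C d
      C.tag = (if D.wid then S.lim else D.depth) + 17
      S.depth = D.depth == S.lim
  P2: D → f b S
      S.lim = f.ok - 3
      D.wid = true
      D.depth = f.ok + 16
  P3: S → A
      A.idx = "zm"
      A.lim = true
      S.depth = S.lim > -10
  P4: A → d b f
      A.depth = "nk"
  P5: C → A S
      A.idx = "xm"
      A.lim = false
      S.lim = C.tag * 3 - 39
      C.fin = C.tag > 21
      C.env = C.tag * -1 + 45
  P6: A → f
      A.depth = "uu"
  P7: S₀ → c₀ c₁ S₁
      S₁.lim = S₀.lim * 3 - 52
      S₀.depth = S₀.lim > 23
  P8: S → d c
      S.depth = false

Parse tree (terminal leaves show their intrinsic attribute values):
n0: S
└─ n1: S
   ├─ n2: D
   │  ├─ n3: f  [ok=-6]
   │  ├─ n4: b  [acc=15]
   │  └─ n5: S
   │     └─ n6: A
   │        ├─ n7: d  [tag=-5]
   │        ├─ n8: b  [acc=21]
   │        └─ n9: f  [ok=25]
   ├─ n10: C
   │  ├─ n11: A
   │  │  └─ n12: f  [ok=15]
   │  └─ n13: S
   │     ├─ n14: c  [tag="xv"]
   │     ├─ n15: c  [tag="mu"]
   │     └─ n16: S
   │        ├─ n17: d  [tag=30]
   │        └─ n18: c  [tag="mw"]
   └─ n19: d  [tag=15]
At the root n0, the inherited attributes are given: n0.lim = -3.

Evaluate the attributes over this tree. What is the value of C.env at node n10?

24

1. n0.lim = -3  [given at root]
2. n1.lim = 4  [S₀.lim * -2 - 2]
3. n3.ok = -6  [terminal]
4. n4.acc = 15  [terminal]
5. n5.lim = -9  [f.ok - 3]
6. n6.idx = "zm"  ["zm"]
7. n6.lim = true  [true]
8. n7.tag = -5  [terminal]
9. n8.acc = 21  [terminal]
10. n9.ok = 25  [terminal]
11. n6.depth = "nk"  ["nk"]
12. n5.depth = true  [S.lim > -10]
13. n2.wid = true  [true]
14. n2.depth = 10  [f.ok + 16]
15. n10.tag = 21  [(if D.wid then S.lim else D.depth) + 17]
16. n11.idx = "xm"  ["xm"]
17. n11.lim = false  [false]
18. n12.ok = 15  [terminal]
19. n11.depth = "uu"  ["uu"]
20. n13.lim = 24  [C.tag * 3 - 39]
21. n14.tag = "xv"  [terminal]
22. n15.tag = "mu"  [terminal]
23. n16.lim = 20  [S₀.lim * 3 - 52]
24. n17.tag = 30  [terminal]
25. n18.tag = "mw"  [terminal]
26. n16.depth = false  [false]
27. n13.depth = true  [S₀.lim > 23]
28. n10.fin = false  [C.tag > 21]
29. n10.env = 24  [C.tag * -1 + 45]
30. n19.tag = 15  [terminal]
31. n1.depth = false  [D.depth == S.lim]
32. n0.depth = true  [S₀.lim > -4]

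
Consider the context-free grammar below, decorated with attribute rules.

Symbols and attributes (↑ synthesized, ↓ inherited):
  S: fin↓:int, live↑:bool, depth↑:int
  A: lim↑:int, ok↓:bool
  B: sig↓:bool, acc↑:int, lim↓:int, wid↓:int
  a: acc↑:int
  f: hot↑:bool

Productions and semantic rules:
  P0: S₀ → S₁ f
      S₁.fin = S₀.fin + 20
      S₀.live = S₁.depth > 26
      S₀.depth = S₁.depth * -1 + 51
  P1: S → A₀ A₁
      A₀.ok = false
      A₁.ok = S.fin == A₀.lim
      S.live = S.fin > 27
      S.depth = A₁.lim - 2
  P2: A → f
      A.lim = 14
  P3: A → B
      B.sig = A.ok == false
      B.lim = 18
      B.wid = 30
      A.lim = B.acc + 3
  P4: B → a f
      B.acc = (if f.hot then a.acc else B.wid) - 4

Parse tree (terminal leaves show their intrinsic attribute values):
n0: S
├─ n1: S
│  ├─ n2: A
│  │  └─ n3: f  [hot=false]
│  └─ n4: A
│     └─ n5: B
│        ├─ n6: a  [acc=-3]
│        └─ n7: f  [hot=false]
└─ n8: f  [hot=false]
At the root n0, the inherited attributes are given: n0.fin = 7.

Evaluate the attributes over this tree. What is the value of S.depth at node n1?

27

1. n0.fin = 7  [given at root]
2. n1.fin = 27  [S₀.fin + 20]
3. n2.ok = false  [false]
4. n3.hot = false  [terminal]
5. n2.lim = 14  [14]
6. n4.ok = false  [S.fin == A₀.lim]
7. n5.sig = true  [A.ok == false]
8. n5.lim = 18  [18]
9. n5.wid = 30  [30]
10. n6.acc = -3  [terminal]
11. n7.hot = false  [terminal]
12. n5.acc = 26  [(if f.hot then a.acc else B.wid) - 4]
13. n4.lim = 29  [B.acc + 3]
14. n1.live = false  [S.fin > 27]
15. n1.depth = 27  [A₁.lim - 2]
16. n8.hot = false  [terminal]
17. n0.live = true  [S₁.depth > 26]
18. n0.depth = 24  [S₁.depth * -1 + 51]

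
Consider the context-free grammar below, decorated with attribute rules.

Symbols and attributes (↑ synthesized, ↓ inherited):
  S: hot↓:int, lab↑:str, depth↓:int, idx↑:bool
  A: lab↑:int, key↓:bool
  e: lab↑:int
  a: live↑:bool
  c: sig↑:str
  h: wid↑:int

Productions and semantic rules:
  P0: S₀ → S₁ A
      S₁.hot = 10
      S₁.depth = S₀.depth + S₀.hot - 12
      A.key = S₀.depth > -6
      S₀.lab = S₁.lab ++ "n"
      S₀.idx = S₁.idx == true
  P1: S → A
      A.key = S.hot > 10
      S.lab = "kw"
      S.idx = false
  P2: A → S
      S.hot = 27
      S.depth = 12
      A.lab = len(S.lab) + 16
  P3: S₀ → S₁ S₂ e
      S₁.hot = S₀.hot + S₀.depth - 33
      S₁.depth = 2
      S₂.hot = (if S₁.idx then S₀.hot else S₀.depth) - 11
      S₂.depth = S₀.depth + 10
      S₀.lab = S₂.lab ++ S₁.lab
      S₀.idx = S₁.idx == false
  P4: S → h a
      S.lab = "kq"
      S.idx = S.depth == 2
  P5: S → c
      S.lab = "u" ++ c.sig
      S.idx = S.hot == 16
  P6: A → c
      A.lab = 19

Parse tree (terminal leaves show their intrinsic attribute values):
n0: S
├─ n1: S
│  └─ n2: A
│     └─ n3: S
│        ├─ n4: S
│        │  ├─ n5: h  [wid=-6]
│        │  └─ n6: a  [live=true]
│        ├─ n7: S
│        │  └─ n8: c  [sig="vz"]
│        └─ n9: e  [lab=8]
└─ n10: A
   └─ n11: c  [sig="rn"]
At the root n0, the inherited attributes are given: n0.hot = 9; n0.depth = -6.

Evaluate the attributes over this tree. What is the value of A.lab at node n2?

21

1. n0.hot = 9  [given at root]
2. n0.depth = -6  [given at root]
3. n1.hot = 10  [10]
4. n1.depth = -9  [S₀.depth + S₀.hot - 12]
5. n2.key = false  [S.hot > 10]
6. n3.hot = 27  [27]
7. n3.depth = 12  [12]
8. n4.hot = 6  [S₀.hot + S₀.depth - 33]
9. n4.depth = 2  [2]
10. n5.wid = -6  [terminal]
11. n6.live = true  [terminal]
12. n4.lab = "kq"  ["kq"]
13. n4.idx = true  [S.depth == 2]
14. n7.hot = 16  [(if S₁.idx then S₀.hot else S₀.depth) - 11]
15. n7.depth = 22  [S₀.depth + 10]
16. n8.sig = "vz"  [terminal]
17. n7.lab = "uvz"  ["u" ++ c.sig]
18. n7.idx = true  [S.hot == 16]
19. n9.lab = 8  [terminal]
20. n3.lab = "uvzkq"  [S₂.lab ++ S₁.lab]
21. n3.idx = false  [S₁.idx == false]
22. n2.lab = 21  [len(S.lab) + 16]
23. n1.lab = "kw"  ["kw"]
24. n1.idx = false  [false]
25. n10.key = false  [S₀.depth > -6]
26. n11.sig = "rn"  [terminal]
27. n10.lab = 19  [19]
28. n0.lab = "kwn"  [S₁.lab ++ "n"]
29. n0.idx = false  [S₁.idx == true]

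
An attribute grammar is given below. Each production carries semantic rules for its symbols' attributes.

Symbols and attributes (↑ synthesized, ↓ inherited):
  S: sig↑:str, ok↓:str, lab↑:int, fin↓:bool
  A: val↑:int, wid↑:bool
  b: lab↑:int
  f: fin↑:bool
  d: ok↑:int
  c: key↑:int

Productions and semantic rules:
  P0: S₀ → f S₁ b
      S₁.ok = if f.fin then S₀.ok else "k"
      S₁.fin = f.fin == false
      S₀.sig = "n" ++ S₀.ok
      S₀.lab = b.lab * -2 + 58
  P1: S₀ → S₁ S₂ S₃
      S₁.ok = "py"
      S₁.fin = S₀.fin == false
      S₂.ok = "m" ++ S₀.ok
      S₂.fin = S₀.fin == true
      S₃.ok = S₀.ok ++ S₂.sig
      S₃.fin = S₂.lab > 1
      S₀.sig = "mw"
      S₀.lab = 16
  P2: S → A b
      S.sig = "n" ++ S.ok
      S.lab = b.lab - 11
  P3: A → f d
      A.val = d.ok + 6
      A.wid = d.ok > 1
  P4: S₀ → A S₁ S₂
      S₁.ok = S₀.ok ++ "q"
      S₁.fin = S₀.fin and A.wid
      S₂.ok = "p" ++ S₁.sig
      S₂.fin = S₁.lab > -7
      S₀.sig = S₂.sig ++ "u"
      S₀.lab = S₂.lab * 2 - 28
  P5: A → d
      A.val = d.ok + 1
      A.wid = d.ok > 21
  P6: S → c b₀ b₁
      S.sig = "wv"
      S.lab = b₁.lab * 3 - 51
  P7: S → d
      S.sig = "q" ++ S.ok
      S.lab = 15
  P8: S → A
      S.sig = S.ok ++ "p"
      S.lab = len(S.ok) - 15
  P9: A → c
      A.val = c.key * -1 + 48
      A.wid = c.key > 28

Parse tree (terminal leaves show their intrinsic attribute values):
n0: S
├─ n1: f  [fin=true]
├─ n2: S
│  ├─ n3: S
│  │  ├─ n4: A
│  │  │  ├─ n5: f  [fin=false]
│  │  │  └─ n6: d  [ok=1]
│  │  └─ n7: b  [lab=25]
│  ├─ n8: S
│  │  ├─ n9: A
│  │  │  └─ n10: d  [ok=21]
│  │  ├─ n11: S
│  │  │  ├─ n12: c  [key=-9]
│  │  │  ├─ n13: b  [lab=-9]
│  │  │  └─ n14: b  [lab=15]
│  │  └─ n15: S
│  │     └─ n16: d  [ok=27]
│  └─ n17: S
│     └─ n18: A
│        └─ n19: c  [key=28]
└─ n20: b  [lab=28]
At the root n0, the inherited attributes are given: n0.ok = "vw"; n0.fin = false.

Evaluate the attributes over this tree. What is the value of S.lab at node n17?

-8

1. n0.ok = "vw"  [given at root]
2. n0.fin = false  [given at root]
3. n1.fin = true  [terminal]
4. n2.ok = "vw"  [if f.fin then S₀.ok else "k"]
5. n2.fin = false  [f.fin == false]
6. n3.ok = "py"  ["py"]
7. n3.fin = true  [S₀.fin == false]
8. n5.fin = false  [terminal]
9. n6.ok = 1  [terminal]
10. n4.val = 7  [d.ok + 6]
11. n4.wid = false  [d.ok > 1]
12. n7.lab = 25  [terminal]
13. n3.sig = "npy"  ["n" ++ S.ok]
14. n3.lab = 14  [b.lab - 11]
15. n8.ok = "mvw"  ["m" ++ S₀.ok]
16. n8.fin = false  [S₀.fin == true]
17. n10.ok = 21  [terminal]
18. n9.val = 22  [d.ok + 1]
19. n9.wid = false  [d.ok > 21]
20. n11.ok = "mvwq"  [S₀.ok ++ "q"]
21. n11.fin = false  [S₀.fin and A.wid]
22. n12.key = -9  [terminal]
23. n13.lab = -9  [terminal]
24. n14.lab = 15  [terminal]
25. n11.sig = "wv"  ["wv"]
26. n11.lab = -6  [b₁.lab * 3 - 51]
27. n15.ok = "pwv"  ["p" ++ S₁.sig]
28. n15.fin = true  [S₁.lab > -7]
29. n16.ok = 27  [terminal]
30. n15.sig = "qpwv"  ["q" ++ S.ok]
31. n15.lab = 15  [15]
32. n8.sig = "qpwvu"  [S₂.sig ++ "u"]
33. n8.lab = 2  [S₂.lab * 2 - 28]
34. n17.ok = "vwqpwvu"  [S₀.ok ++ S₂.sig]
35. n17.fin = true  [S₂.lab > 1]
36. n19.key = 28  [terminal]
37. n18.val = 20  [c.key * -1 + 48]
38. n18.wid = false  [c.key > 28]
39. n17.sig = "vwqpwvup"  [S.ok ++ "p"]
40. n17.lab = -8  [len(S.ok) - 15]
41. n2.sig = "mw"  ["mw"]
42. n2.lab = 16  [16]
43. n20.lab = 28  [terminal]
44. n0.sig = "nvw"  ["n" ++ S₀.ok]
45. n0.lab = 2  [b.lab * -2 + 58]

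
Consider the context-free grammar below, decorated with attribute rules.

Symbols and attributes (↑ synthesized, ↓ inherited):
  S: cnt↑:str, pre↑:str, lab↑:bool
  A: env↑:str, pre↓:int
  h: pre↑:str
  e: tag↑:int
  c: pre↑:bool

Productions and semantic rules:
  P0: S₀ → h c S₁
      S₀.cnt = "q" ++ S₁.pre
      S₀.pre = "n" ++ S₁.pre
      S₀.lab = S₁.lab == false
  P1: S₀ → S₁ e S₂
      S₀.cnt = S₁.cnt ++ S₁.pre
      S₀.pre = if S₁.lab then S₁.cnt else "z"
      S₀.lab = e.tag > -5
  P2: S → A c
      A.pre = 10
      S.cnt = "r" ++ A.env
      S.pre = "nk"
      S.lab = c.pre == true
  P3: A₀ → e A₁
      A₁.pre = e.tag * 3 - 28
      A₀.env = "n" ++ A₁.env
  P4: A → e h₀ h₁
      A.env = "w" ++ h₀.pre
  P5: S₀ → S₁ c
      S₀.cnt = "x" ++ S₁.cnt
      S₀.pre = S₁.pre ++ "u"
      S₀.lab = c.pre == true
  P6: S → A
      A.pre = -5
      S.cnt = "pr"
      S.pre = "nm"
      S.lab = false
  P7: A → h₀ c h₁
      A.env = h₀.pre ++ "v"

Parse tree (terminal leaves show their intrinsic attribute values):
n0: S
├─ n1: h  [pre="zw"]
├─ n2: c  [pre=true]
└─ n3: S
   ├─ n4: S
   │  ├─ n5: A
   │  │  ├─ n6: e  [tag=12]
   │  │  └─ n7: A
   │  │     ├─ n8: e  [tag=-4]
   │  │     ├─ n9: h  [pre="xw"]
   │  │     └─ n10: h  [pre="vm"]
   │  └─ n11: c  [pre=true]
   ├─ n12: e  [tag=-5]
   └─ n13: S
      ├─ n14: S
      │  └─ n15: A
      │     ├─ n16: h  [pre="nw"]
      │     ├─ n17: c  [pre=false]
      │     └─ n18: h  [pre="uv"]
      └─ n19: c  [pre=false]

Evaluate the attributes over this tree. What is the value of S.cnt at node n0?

"qrnwxw"

1. n1.pre = "zw"  [terminal]
2. n2.pre = true  [terminal]
3. n5.pre = 10  [10]
4. n6.tag = 12  [terminal]
5. n7.pre = 8  [e.tag * 3 - 28]
6. n8.tag = -4  [terminal]
7. n9.pre = "xw"  [terminal]
8. n10.pre = "vm"  [terminal]
9. n7.env = "wxw"  ["w" ++ h₀.pre]
10. n5.env = "nwxw"  ["n" ++ A₁.env]
11. n11.pre = true  [terminal]
12. n4.cnt = "rnwxw"  ["r" ++ A.env]
13. n4.pre = "nk"  ["nk"]
14. n4.lab = true  [c.pre == true]
15. n12.tag = -5  [terminal]
16. n15.pre = -5  [-5]
17. n16.pre = "nw"  [terminal]
18. n17.pre = false  [terminal]
19. n18.pre = "uv"  [terminal]
20. n15.env = "nwv"  [h₀.pre ++ "v"]
21. n14.cnt = "pr"  ["pr"]
22. n14.pre = "nm"  ["nm"]
23. n14.lab = false  [false]
24. n19.pre = false  [terminal]
25. n13.cnt = "xpr"  ["x" ++ S₁.cnt]
26. n13.pre = "nmu"  [S₁.pre ++ "u"]
27. n13.lab = false  [c.pre == true]
28. n3.cnt = "rnwxwnk"  [S₁.cnt ++ S₁.pre]
29. n3.pre = "rnwxw"  [if S₁.lab then S₁.cnt else "z"]
30. n3.lab = false  [e.tag > -5]
31. n0.cnt = "qrnwxw"  ["q" ++ S₁.pre]
32. n0.pre = "nrnwxw"  ["n" ++ S₁.pre]
33. n0.lab = true  [S₁.lab == false]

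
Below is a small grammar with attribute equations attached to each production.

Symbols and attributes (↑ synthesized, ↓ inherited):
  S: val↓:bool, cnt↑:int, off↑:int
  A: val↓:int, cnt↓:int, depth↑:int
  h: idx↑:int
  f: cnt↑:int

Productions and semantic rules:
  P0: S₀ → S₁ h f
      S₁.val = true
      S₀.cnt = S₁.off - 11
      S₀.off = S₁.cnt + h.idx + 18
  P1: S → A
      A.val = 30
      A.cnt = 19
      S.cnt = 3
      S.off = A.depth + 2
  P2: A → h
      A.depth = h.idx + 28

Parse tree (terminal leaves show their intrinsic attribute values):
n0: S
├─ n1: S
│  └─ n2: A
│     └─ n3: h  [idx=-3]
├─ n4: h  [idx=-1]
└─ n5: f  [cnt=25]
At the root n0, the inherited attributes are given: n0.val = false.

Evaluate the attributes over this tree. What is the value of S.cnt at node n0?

1. n0.val = false  [given at root]
2. n1.val = true  [true]
3. n2.val = 30  [30]
4. n2.cnt = 19  [19]
5. n3.idx = -3  [terminal]
6. n2.depth = 25  [h.idx + 28]
7. n1.cnt = 3  [3]
8. n1.off = 27  [A.depth + 2]
9. n4.idx = -1  [terminal]
10. n5.cnt = 25  [terminal]
11. n0.cnt = 16  [S₁.off - 11]
12. n0.off = 20  [S₁.cnt + h.idx + 18]

16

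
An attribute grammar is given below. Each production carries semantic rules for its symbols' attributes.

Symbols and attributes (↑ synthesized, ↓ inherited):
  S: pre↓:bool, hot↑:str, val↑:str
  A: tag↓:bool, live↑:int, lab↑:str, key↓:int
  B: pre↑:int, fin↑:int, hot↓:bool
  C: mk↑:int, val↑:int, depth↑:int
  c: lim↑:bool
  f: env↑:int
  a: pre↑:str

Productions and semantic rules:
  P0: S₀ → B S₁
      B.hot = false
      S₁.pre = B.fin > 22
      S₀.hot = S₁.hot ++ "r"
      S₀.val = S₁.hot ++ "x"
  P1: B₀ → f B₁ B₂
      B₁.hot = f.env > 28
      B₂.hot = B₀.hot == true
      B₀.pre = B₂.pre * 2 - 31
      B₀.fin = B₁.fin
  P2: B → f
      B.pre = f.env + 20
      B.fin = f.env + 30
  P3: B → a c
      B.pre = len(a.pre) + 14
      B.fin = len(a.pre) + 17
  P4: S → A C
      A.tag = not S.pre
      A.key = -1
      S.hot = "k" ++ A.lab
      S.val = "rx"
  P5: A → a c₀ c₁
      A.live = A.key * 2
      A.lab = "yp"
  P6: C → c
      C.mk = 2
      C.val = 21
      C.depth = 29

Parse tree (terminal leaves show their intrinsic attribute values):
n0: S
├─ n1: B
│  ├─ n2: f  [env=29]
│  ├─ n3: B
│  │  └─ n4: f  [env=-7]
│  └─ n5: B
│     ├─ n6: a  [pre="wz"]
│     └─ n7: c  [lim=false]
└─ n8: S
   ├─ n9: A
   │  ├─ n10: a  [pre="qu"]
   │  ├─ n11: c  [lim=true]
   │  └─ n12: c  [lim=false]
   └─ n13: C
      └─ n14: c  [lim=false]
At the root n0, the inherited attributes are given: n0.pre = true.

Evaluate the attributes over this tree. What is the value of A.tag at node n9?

false

1. n0.pre = true  [given at root]
2. n1.hot = false  [false]
3. n2.env = 29  [terminal]
4. n3.hot = true  [f.env > 28]
5. n4.env = -7  [terminal]
6. n3.pre = 13  [f.env + 20]
7. n3.fin = 23  [f.env + 30]
8. n5.hot = false  [B₀.hot == true]
9. n6.pre = "wz"  [terminal]
10. n7.lim = false  [terminal]
11. n5.pre = 16  [len(a.pre) + 14]
12. n5.fin = 19  [len(a.pre) + 17]
13. n1.pre = 1  [B₂.pre * 2 - 31]
14. n1.fin = 23  [B₁.fin]
15. n8.pre = true  [B.fin > 22]
16. n9.tag = false  [not S.pre]
17. n9.key = -1  [-1]
18. n10.pre = "qu"  [terminal]
19. n11.lim = true  [terminal]
20. n12.lim = false  [terminal]
21. n9.live = -2  [A.key * 2]
22. n9.lab = "yp"  ["yp"]
23. n14.lim = false  [terminal]
24. n13.mk = 2  [2]
25. n13.val = 21  [21]
26. n13.depth = 29  [29]
27. n8.hot = "kyp"  ["k" ++ A.lab]
28. n8.val = "rx"  ["rx"]
29. n0.hot = "kypr"  [S₁.hot ++ "r"]
30. n0.val = "kypx"  [S₁.hot ++ "x"]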